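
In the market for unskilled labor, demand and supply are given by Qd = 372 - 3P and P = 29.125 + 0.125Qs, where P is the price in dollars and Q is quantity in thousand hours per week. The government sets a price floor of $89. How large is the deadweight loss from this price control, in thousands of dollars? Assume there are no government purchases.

2384.25

Rearranging supply gives Qs = 8P - 233. Equilibrium: 372 - 3P = 8P - 233, so 605 = 11P and P* = 55, Q* = 207.
Because the floor (89) lies above the market-clearing price, it is binding.
At P = 89: Qd = 372 - 3·89 = 105 and Qs = 8·89 - 233 = 479.
Quantity traded falls to 105. At Q = 105 the demand price is (372 - 105)/3 = 89 and the supply price is (233 + 105)/8 = 42.25.
Deadweight loss = ½ · (89 - 42.25) · (207 - 105) = ½ · 46.75 · 102 = 2384.25.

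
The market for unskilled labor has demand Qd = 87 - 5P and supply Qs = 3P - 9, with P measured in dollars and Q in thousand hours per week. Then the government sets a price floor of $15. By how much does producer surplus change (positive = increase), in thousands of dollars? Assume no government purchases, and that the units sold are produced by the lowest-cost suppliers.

-1.5

Without the control the market clears where 87 - 5P = 3P - 9, i.e. P* = 12 and Q* = 27.
The floor of 15 is above the equilibrium price 12, so it binds.
At P = 15: Qd = 87 - 5·15 = 12 and Qs = 3·15 - 9 = 36.
Producer surplus without the control is ½ · (12 - 3) · 27 = 121.5.
With the floor, 12 units are sold at 15. The supply price at Q = 12 is 7, so PS = ½ · [(15 - 3) + (15 - 7)] · 12 = 120.
Change in producer surplus = 120 - 121.5 = -1.5.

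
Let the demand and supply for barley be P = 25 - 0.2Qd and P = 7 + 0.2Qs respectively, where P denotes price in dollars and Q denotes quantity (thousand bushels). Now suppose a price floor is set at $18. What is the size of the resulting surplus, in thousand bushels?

Rearranging demand gives Qd = 125 - 5P; rearranging supply gives Qs = 5P - 35. Setting quantity demanded equal to quantity supplied, 125 - 5P = 5P - 35, gives P* = 16 and Q* = 45.
The floor of 18 is above the equilibrium price 16, so it binds.
At P = 18: Qd = 125 - 5·18 = 35 and Qs = 5·18 - 35 = 55.
Surplus = Qs - Qd = 55 - 35 = 20.

20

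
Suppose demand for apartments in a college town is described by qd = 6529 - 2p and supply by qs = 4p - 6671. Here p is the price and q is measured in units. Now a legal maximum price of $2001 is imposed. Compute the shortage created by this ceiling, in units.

1194

Setting quantity demanded equal to quantity supplied, 6529 - 2p = 4p - 6671, gives p* = 2200 and q* = 2129.
Because the ceiling (2001) lies below the market-clearing price, it is binding.
At p = 2001: qd = 6529 - 2·2001 = 2527 and qs = 4·2001 - 6671 = 1333.
Shortage = qd - qs = 2527 - 1333 = 1194.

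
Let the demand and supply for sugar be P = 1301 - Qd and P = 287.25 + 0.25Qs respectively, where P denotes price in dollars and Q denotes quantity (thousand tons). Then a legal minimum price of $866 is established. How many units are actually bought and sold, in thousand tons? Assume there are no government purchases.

Rearranging demand gives Qd = 1301 - P; rearranging supply gives Qs = 4P - 1149. Setting quantity demanded equal to quantity supplied, 1301 - P = 4P - 1149, gives P* = 490 and Q* = 811.
Because the floor (866) lies above the market-clearing price, it is binding.
At P = 866: Qd = 1301 - 866 = 435 and Qs = 4·866 - 1149 = 2315.
The quantity actually transacted is the short side, demand: 435.

435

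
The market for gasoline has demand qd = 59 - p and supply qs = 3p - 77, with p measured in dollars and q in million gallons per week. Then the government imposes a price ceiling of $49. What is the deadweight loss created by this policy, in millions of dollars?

0

Equilibrium: 59 - p = 3p - 77, so 136 = 4p and p* = 34, q* = 25.
Since 49 is above p* = 34, the ceiling does not bind and the free-market outcome prevails.
Since the control does not bind, no trades are prevented and deadweight loss is zero.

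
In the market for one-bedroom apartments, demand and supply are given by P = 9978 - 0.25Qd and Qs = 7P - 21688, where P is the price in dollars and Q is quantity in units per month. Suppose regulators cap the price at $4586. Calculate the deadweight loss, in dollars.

Rearranging demand gives Qd = 39912 - 4P. Setting quantity demanded equal to quantity supplied, 39912 - 4P = 7P - 21688, gives P* = 5600 and Q* = 17512.
Because the ceiling (4586) lies below the market-clearing price, it is binding.
At P = 4586: Qd = 39912 - 4·4586 = 21568 and Qs = 7·4586 - 21688 = 10414.
Quantity traded falls to 10414. At Q = 10414 the demand price is (39912 - 10414)/4 = 7374.5 and the supply price is (21688 + 10414)/7 = 4586.
Deadweight loss = ½ · (7374.5 - 4586) · (17512 - 10414) = ½ · 2788.5 · 7098 = 9896386.5.

9896386.5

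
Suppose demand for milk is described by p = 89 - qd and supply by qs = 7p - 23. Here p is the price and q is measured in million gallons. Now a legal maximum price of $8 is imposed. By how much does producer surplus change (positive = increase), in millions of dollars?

-324

Rearranging demand gives qd = 89 - p. Setting quantity demanded equal to quantity supplied, 89 - p = 7p - 23, gives p* = 14 and q* = 75.
Because the ceiling (8) lies below the market-clearing price, it is binding.
At p = 8: qd = 89 - 8 = 81 and qs = 7·8 - 23 = 33.
Producer surplus without the control is ½ · (14 - 23/7) · 75 = 5625/14.
With the ceiling, producers sell 33 units at 8, so PS = ½ · (8 - 23/7) · 33 = 1089/14.
Change in producer surplus = 1089/14 - 5625/14 = -324.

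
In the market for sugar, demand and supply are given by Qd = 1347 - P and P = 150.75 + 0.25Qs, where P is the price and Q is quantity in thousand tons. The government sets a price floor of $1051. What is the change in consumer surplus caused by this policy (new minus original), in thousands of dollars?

Rearranging supply gives Qs = 4P - 603. Equilibrium: 1347 - P = 4P - 603, so 1950 = 5P and P* = 390, Q* = 957.
Since 1051 > 390, the floor is binding.
At P = 1051: Qd = 1347 - 1051 = 296 and Qs = 4·1051 - 603 = 3601.
Consumer surplus without the control is ½ · (1347 - 390) · 957 = 457924.5.
With the floor, consumers buy 296 units at 1051, so CS = ½ · (1347 - 1051) · 296 = 43808.
Change in consumer surplus = 43808 - 457924.5 = -414116.5.

-414116.5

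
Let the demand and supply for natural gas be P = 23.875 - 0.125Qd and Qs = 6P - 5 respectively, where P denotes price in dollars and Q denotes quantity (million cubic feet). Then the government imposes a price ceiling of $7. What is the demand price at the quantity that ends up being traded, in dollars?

Rearranging demand gives Qd = 191 - 8P. Equilibrium: 191 - 8P = 6P - 5, so 196 = 14P and P* = 14, Q* = 79.
The ceiling of 7 is below the equilibrium price 14, so it binds.
At P = 7: Qd = 191 - 8·7 = 135 and Qs = 6·7 - 5 = 37.
Only 37 units reach the market. On the demand curve, the marginal buyer's willingness to pay at Q = 37 is (191 - 37)/8 = 19.25.

19.25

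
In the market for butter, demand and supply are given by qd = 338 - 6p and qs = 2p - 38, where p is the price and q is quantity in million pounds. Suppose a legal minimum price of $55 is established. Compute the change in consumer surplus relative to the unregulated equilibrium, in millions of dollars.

Without the control the market clears where 338 - 6p = 2p - 38, i.e. p* = 47 and q* = 56.
Since 55 > 47, the floor is binding.
At p = 55: qd = 338 - 6·55 = 8 and qs = 2·55 - 38 = 72.
Consumer surplus without the control is ½ · (169/3 - 47) · 56 = 784/3.
With the floor, consumers buy 8 units at 55, so CS = ½ · (169/3 - 55) · 8 = 16/3.
Change in consumer surplus = 16/3 - 784/3 = -256.

-256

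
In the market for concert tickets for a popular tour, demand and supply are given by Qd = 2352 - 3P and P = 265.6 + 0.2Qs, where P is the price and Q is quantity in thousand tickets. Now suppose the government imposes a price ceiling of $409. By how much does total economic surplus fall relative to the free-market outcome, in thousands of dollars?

Rearranging supply gives Qs = 5P - 1328. In a free market, 2352 - 3P = 5P - 1328 gives the equilibrium P* = 460, Q* = 972.
Since 409 < 460, the ceiling is binding.
At P = 409: Qd = 2352 - 3·409 = 1125 and Qs = 5·409 - 1328 = 717.
Quantity traded falls to 717. At Q = 717 the demand price is (2352 - 717)/3 = 545 and the supply price is (1328 + 717)/5 = 409.
Deadweight loss = ½ · (545 - 409) · (972 - 717) = ½ · 136 · 255 = 17340.

17340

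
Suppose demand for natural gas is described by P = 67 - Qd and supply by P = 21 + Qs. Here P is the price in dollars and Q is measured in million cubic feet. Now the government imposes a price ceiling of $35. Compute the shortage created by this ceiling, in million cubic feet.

18

Rearranging demand gives Qd = 67 - P; rearranging supply gives Qs = P - 21. Equilibrium: 67 - P = P - 21, so 88 = 2P and P* = 44, Q* = 23.
The ceiling of 35 is below the equilibrium price 44, so it binds.
At P = 35: Qd = 67 - 35 = 32 and Qs = 35 - 21 = 14.
Shortage = Qd - Qs = 32 - 14 = 18.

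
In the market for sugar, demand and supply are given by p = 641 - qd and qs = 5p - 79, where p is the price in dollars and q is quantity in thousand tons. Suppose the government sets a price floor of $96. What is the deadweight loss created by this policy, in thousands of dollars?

0

Rearranging demand gives qd = 641 - p. In a free market, 641 - p = 5p - 79 gives the equilibrium p* = 120, q* = 521.
Since 96 is below p* = 120, the floor does not bind and the free-market outcome prevails.
Since the control does not bind, no trades are prevented and deadweight loss is zero.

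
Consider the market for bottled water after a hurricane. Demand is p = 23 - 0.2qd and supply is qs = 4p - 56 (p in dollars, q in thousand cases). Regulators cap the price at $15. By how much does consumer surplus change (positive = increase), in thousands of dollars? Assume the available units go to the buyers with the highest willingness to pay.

Rearranging demand gives qd = 115 - 5p. Equilibrium: 115 - 5p = 4p - 56, so 171 = 9p and p* = 19, q* = 20.
The ceiling of 15 is below the equilibrium price 19, so it binds.
At p = 15: qd = 115 - 5·15 = 40 and qs = 4·15 - 56 = 4.
Consumer surplus without the control is ½ · (23 - 19) · 20 = 40.
With the ceiling, 4 units are sold at 15 (assume they go to the highest-value buyers). The demand price at q = 4 is 22.2, so CS = ½ · [(23 - 15) + (22.2 - 15)] · 4 = 30.4.
Change in consumer surplus = 30.4 - 40 = -9.6.

-9.6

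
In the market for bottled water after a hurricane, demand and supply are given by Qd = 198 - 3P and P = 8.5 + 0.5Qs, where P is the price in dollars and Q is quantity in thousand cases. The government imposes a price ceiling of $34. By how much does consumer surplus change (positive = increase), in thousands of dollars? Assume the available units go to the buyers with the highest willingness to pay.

405

Rearranging supply gives Qs = 2P - 17. Without the control the market clears where 198 - 3P = 2P - 17, i.e. P* = 43 and Q* = 69.
Since 34 < 43, the ceiling is binding.
At P = 34: Qd = 198 - 3·34 = 96 and Qs = 2·34 - 17 = 51.
Consumer surplus without the control is ½ · (66 - 43) · 69 = 793.5.
With the ceiling, 51 units are sold at 34 (assume they go to the highest-value buyers). The demand price at Q = 51 is 49, so CS = ½ · [(66 - 34) + (49 - 34)] · 51 = 1198.5.
Change in consumer surplus = 1198.5 - 793.5 = 405.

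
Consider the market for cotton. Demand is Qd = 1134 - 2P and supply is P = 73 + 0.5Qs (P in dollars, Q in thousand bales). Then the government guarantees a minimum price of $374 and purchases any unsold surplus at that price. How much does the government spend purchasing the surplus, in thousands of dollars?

80784

Rearranging supply gives Qs = 2P - 146. In a free market, 1134 - 2P = 2P - 146 gives the equilibrium P* = 320, Q* = 494.
Because the floor (374) lies above the market-clearing price, it is binding.
At P = 374: Qd = 1134 - 2·374 = 386 and Qs = 2·374 - 146 = 602.
Surplus = Qs - Qd = 216.
Government expenditure = surplus × support price = 216 × 374 = 80784.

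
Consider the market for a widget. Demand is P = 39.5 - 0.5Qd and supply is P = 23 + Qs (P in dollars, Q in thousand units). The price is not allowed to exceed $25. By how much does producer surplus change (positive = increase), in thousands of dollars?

Rearranging demand gives Qd = 79 - 2P; rearranging supply gives Qs = P - 23. In a free market, 79 - 2P = P - 23 gives the equilibrium P* = 34, Q* = 11.
Because the ceiling (25) lies below the market-clearing price, it is binding.
At P = 25: Qd = 79 - 2·25 = 29 and Qs = 25 - 23 = 2.
Producer surplus without the control is ½ · (34 - 23) · 11 = 60.5.
With the ceiling, producers sell 2 units at 25, so PS = ½ · (25 - 23) · 2 = 2.
Change in producer surplus = 2 - 60.5 = -58.5.

-58.5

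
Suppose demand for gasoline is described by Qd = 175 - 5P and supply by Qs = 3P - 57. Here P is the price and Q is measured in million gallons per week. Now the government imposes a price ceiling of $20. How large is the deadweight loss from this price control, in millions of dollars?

194.4

Without the control the market clears where 175 - 5P = 3P - 57, i.e. P* = 29 and Q* = 30.
The ceiling of 20 is below the equilibrium price 29, so it binds.
At P = 20: Qd = 175 - 5·20 = 75 and Qs = 3·20 - 57 = 3.
Quantity traded falls to 3. At Q = 3 the demand price is (175 - 3)/5 = 34.4 and the supply price is (57 + 3)/3 = 20.
Deadweight loss = ½ · (34.4 - 20) · (30 - 3) = ½ · 14.4 · 27 = 194.4.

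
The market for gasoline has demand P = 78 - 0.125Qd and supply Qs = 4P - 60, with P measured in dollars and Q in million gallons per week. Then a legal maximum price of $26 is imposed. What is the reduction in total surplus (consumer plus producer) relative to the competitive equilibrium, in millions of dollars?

2883

Rearranging demand gives Qd = 624 - 8P. Without the control the market clears where 624 - 8P = 4P - 60, i.e. P* = 57 and Q* = 168.
Since 26 < 57, the ceiling is binding.
At P = 26: Qd = 624 - 8·26 = 416 and Qs = 4·26 - 60 = 44.
Quantity traded falls to 44. At Q = 44 the demand price is (624 - 44)/8 = 72.5 and the supply price is (60 + 44)/4 = 26.
Deadweight loss = ½ · (72.5 - 26) · (168 - 44) = ½ · 46.5 · 124 = 2883.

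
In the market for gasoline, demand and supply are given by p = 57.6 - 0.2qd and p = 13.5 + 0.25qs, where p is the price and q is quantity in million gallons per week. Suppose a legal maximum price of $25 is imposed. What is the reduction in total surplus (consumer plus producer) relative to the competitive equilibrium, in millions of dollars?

608.4

Rearranging demand gives qd = 288 - 5p; rearranging supply gives qs = 4p - 54. Equilibrium: 288 - 5p = 4p - 54, so 342 = 9p and p* = 38, q* = 98.
Because the ceiling (25) lies below the market-clearing price, it is binding.
At p = 25: qd = 288 - 5·25 = 163 and qs = 4·25 - 54 = 46.
Quantity traded falls to 46. At q = 46 the demand price is (288 - 46)/5 = 48.4 and the supply price is (54 + 46)/4 = 25.
Deadweight loss = ½ · (48.4 - 25) · (98 - 46) = ½ · 23.4 · 52 = 608.4.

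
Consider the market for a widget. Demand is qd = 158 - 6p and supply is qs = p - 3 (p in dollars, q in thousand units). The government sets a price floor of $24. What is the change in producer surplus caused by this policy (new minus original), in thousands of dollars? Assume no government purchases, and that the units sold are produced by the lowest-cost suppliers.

Setting quantity demanded equal to quantity supplied, 158 - 6p = p - 3, gives p* = 23 and q* = 20.
Because the floor (24) lies above the market-clearing price, it is binding.
At p = 24: qd = 158 - 6·24 = 14 and qs = 24 - 3 = 21.
Producer surplus without the control is ½ · (23 - 3) · 20 = 200.
With the floor, 14 units are sold at 24. The supply price at q = 14 is 17, so PS = ½ · [(24 - 3) + (24 - 17)] · 14 = 196.
Change in producer surplus = 196 - 200 = -4.

-4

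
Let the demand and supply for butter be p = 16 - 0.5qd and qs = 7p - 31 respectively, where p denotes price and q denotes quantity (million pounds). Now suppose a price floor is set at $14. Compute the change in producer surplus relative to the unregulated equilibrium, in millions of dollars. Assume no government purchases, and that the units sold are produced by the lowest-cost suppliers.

Rearranging demand gives qd = 32 - 2p. In a free market, 32 - 2p = 7p - 31 gives the equilibrium p* = 7, q* = 18.
Since 14 > 7, the floor is binding.
At p = 14: qd = 32 - 2·14 = 4 and qs = 7·14 - 31 = 67.
Producer surplus without the control is ½ · (7 - 31/7) · 18 = 162/7.
With the floor, 4 units are sold at 14. The supply price at q = 4 is 5, so PS = ½ · [(14 - 31/7) + (14 - 5)] · 4 = 260/7.
Change in producer surplus = 260/7 - 162/7 = 14.

14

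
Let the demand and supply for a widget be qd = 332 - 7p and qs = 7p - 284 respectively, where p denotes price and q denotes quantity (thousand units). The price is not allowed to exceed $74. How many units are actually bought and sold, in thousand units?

24

Setting quantity demanded equal to quantity supplied, 332 - 7p = 7p - 284, gives p* = 44 and q* = 24.
Since 74 is above p* = 44, the ceiling does not bind and the free-market outcome prevails.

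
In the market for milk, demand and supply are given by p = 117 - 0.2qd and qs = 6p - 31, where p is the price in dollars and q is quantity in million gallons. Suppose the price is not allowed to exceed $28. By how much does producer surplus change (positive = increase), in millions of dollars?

Rearranging demand gives qd = 585 - 5p. In a free market, 585 - 5p = 6p - 31 gives the equilibrium p* = 56, q* = 305.
The ceiling of 28 is below the equilibrium price 56, so it binds.
At p = 28: qd = 585 - 5·28 = 445 and qs = 6·28 - 31 = 137.
Producer surplus without the control is ½ · (56 - 31/6) · 305 = 93025/12.
With the ceiling, producers sell 137 units at 28, so PS = ½ · (28 - 31/6) · 137 = 18769/12.
Change in producer surplus = 18769/12 - 93025/12 = -6188.

-6188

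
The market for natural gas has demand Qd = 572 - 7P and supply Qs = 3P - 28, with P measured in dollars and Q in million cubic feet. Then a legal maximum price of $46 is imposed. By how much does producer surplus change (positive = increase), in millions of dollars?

-1834

Without the control the market clears where 572 - 7P = 3P - 28, i.e. P* = 60 and Q* = 152.
Since 46 < 60, the ceiling is binding.
At P = 46: Qd = 572 - 7·46 = 250 and Qs = 3·46 - 28 = 110.
Producer surplus without the control is ½ · (60 - 28/3) · 152 = 11552/3.
With the ceiling, producers sell 110 units at 46, so PS = ½ · (46 - 28/3) · 110 = 6050/3.
Change in producer surplus = 6050/3 - 11552/3 = -1834.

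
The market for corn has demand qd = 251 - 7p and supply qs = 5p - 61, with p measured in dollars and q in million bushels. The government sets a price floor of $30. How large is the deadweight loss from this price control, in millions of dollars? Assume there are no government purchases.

Equilibrium: 251 - 7p = 5p - 61, so 312 = 12p and p* = 26, q* = 69.
Because the floor (30) lies above the market-clearing price, it is binding.
At p = 30: qd = 251 - 7·30 = 41 and qs = 5·30 - 61 = 89.
Quantity traded falls to 41. At q = 41 the demand price is (251 - 41)/7 = 30 and the supply price is (61 + 41)/5 = 20.4.
Deadweight loss = ½ · (30 - 20.4) · (69 - 41) = ½ · 9.6 · 28 = 134.4.

134.4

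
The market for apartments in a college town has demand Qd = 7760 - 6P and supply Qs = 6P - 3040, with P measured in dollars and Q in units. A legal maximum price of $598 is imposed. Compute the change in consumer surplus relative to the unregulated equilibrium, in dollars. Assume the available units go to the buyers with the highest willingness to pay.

Equilibrium: 7760 - 6P = 6P - 3040, so 10800 = 12P and P* = 900, Q* = 2360.
Since 598 < 900, the ceiling is binding.
At P = 598: Qd = 7760 - 6·598 = 4172 and Qs = 6·598 - 3040 = 548.
Consumer surplus without the control is ½ · (3880/3 - 900) · 2360 = 1392400/3.
With the ceiling, 548 units are sold at 598 (assume they go to the highest-value buyers). The demand price at Q = 548 is 1202, so CS = ½ · [(3880/3 - 598) + (1202 - 598)] · 548 = 1068052/3.
Change in consumer surplus = 1068052/3 - 1392400/3 = -108116.

-108116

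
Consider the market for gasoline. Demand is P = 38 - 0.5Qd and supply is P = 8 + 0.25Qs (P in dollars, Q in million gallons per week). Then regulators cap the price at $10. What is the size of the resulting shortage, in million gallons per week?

48

Rearranging demand gives Qd = 76 - 2P; rearranging supply gives Qs = 4P - 32. Setting quantity demanded equal to quantity supplied, 76 - 2P = 4P - 32, gives P* = 18 and Q* = 40.
Since 10 < 18, the ceiling is binding.
At P = 10: Qd = 76 - 2·10 = 56 and Qs = 4·10 - 32 = 8.
Shortage = Qd - Qs = 56 - 8 = 48.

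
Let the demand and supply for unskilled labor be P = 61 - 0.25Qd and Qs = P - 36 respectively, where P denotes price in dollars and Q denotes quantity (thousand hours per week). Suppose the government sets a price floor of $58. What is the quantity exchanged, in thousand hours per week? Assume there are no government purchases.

12

Rearranging demand gives Qd = 244 - 4P. Without the control the market clears where 244 - 4P = P - 36, i.e. P* = 56 and Q* = 20.
The floor of 58 is above the equilibrium price 56, so it binds.
At P = 58: Qd = 244 - 4·58 = 12 and Qs = 58 - 36 = 22.
The quantity actually transacted is the short side, demand: 12.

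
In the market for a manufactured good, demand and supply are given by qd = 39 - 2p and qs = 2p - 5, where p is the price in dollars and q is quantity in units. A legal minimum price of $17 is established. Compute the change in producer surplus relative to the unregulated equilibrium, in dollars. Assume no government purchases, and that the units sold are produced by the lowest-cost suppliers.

-6

Equilibrium: 39 - 2p = 2p - 5, so 44 = 4p and p* = 11, q* = 17.
The floor of 17 is above the equilibrium price 11, so it binds.
At p = 17: qd = 39 - 2·17 = 5 and qs = 2·17 - 5 = 29.
Producer surplus without the control is ½ · (11 - 2.5) · 17 = 72.25.
With the floor, 5 units are sold at 17. The supply price at q = 5 is 5, so PS = ½ · [(17 - 2.5) + (17 - 5)] · 5 = 66.25.
Change in producer surplus = 66.25 - 72.25 = -6.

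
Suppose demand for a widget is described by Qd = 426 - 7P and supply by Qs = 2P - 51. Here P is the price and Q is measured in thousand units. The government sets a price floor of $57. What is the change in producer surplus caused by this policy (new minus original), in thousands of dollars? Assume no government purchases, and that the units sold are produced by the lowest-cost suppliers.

In a free market, 426 - 7P = 2P - 51 gives the equilibrium P* = 53, Q* = 55.
Because the floor (57) lies above the market-clearing price, it is binding.
At P = 57: Qd = 426 - 7·57 = 27 and Qs = 2·57 - 51 = 63.
Producer surplus without the control is ½ · (53 - 25.5) · 55 = 756.25.
With the floor, 27 units are sold at 57. The supply price at Q = 27 is 39, so PS = ½ · [(57 - 25.5) + (57 - 39)] · 27 = 668.25.
Change in producer surplus = 668.25 - 756.25 = -88.

-88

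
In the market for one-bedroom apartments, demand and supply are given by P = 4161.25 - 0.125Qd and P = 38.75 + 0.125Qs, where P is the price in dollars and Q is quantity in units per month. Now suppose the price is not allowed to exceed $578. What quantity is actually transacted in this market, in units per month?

4314

Rearranging demand gives Qd = 33290 - 8P; rearranging supply gives Qs = 8P - 310. Setting quantity demanded equal to quantity supplied, 33290 - 8P = 8P - 310, gives P* = 2100 and Q* = 16490.
Because the ceiling (578) lies below the market-clearing price, it is binding.
At P = 578: Qd = 33290 - 8·578 = 28666 and Qs = 8·578 - 310 = 4314.
The quantity actually transacted is the short side, supply: 4314.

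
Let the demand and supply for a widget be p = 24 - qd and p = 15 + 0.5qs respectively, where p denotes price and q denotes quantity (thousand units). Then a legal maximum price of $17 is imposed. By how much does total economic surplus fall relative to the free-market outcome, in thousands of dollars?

Rearranging demand gives qd = 24 - p; rearranging supply gives qs = 2p - 30. In a free market, 24 - p = 2p - 30 gives the equilibrium p* = 18, q* = 6.
Because the ceiling (17) lies below the market-clearing price, it is binding.
At p = 17: qd = 24 - 17 = 7 and qs = 2·17 - 30 = 4.
Quantity traded falls to 4. At q = 4 the demand price is 24 - 4 = 20 and the supply price is (30 + 4)/2 = 17.
Deadweight loss = ½ · (20 - 17) · (6 - 4) = ½ · 3 · 2 = 3.

3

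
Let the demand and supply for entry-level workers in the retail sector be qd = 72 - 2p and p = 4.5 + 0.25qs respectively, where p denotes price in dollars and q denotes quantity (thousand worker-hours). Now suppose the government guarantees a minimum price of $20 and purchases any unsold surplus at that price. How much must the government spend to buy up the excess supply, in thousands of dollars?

Rearranging supply gives qs = 4p - 18. In a free market, 72 - 2p = 4p - 18 gives the equilibrium p* = 15, q* = 42.
Since 20 > 15, the floor is binding.
At p = 20: qd = 72 - 2·20 = 32 and qs = 4·20 - 18 = 62.
Surplus = qs - qd = 30.
Government expenditure = surplus × support price = 30 × 20 = 600.

600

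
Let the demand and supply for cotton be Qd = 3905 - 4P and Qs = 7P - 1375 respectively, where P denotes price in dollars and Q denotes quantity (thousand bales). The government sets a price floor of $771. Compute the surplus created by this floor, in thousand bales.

Setting quantity demanded equal to quantity supplied, 3905 - 4P = 7P - 1375, gives P* = 480 and Q* = 1985.
Because the floor (771) lies above the market-clearing price, it is binding.
At P = 771: Qd = 3905 - 4·771 = 821 and Qs = 7·771 - 1375 = 4022.
Surplus = Qs - Qd = 4022 - 821 = 3201.

3201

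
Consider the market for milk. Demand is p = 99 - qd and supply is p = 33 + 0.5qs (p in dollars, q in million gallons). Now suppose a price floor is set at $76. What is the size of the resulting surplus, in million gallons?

Rearranging demand gives qd = 99 - p; rearranging supply gives qs = 2p - 66. Setting quantity demanded equal to quantity supplied, 99 - p = 2p - 66, gives p* = 55 and q* = 44.
Since 76 > 55, the floor is binding.
At p = 76: qd = 99 - 76 = 23 and qs = 2·76 - 66 = 86.
Surplus = qs - qd = 86 - 23 = 63.

63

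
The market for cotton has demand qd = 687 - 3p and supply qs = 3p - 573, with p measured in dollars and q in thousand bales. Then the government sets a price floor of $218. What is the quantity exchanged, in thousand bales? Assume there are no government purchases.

Setting quantity demanded equal to quantity supplied, 687 - 3p = 3p - 573, gives p* = 210 and q* = 57.
Because the floor (218) lies above the market-clearing price, it is binding.
At p = 218: qd = 687 - 3·218 = 33 and qs = 3·218 - 573 = 81.
The quantity actually transacted is the short side, demand: 33.

33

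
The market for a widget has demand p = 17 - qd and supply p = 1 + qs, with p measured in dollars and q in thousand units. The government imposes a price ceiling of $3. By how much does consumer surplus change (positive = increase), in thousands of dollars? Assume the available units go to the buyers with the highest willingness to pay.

Rearranging demand gives qd = 17 - p; rearranging supply gives qs = p - 1. In a free market, 17 - p = p - 1 gives the equilibrium p* = 9, q* = 8.
Because the ceiling (3) lies below the market-clearing price, it is binding.
At p = 3: qd = 17 - 3 = 14 and qs = 3 - 1 = 2.
Consumer surplus without the control is ½ · (17 - 9) · 8 = 32.
With the ceiling, 2 units are sold at 3 (assume they go to the highest-value buyers). The demand price at q = 2 is 15, so CS = ½ · [(17 - 3) + (15 - 3)] · 2 = 26.
Change in consumer surplus = 26 - 32 = -6.

-6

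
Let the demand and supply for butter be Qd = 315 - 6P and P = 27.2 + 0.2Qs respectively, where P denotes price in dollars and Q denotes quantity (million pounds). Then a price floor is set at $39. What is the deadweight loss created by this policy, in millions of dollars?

0

Rearranging supply gives Qs = 5P - 136. Equilibrium: 315 - 6P = 5P - 136, so 451 = 11P and P* = 41, Q* = 69.
Since 39 is below P* = 41, the floor does not bind and the free-market outcome prevails.
Since the control does not bind, no trades are prevented and deadweight loss is zero.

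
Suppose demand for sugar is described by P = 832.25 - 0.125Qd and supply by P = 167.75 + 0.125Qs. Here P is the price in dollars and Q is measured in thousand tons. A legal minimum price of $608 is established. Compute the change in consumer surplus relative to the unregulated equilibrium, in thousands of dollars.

Rearranging demand gives Qd = 6658 - 8P; rearranging supply gives Qs = 8P - 1342. Setting quantity demanded equal to quantity supplied, 6658 - 8P = 8P - 1342, gives P* = 500 and Q* = 2658.
Since 608 > 500, the floor is binding.
At P = 608: Qd = 6658 - 8·608 = 1794 and Qs = 8·608 - 1342 = 3522.
Consumer surplus without the control is ½ · (832.25 - 500) · 2658 = 441560.25.
With the floor, consumers buy 1794 units at 608, so CS = ½ · (832.25 - 608) · 1794 = 201152.25.
Change in consumer surplus = 201152.25 - 441560.25 = -240408.

-240408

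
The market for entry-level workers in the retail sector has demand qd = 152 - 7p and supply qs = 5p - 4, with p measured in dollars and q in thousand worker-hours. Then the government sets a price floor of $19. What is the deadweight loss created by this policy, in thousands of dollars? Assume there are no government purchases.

302.4

Equilibrium: 152 - 7p = 5p - 4, so 156 = 12p and p* = 13, q* = 61.
The floor of 19 is above the equilibrium price 13, so it binds.
At p = 19: qd = 152 - 7·19 = 19 and qs = 5·19 - 4 = 91.
Quantity traded falls to 19. At q = 19 the demand price is (152 - 19)/7 = 19 and the supply price is (4 + 19)/5 = 4.6.
Deadweight loss = ½ · (19 - 4.6) · (61 - 19) = ½ · 14.4 · 42 = 302.4.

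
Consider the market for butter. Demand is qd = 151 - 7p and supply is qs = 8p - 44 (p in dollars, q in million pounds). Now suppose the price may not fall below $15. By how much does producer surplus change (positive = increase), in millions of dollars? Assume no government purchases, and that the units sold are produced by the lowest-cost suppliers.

Without the control the market clears where 151 - 7p = 8p - 44, i.e. p* = 13 and q* = 60.
Because the floor (15) lies above the market-clearing price, it is binding.
At p = 15: qd = 151 - 7·15 = 46 and qs = 8·15 - 44 = 76.
Producer surplus without the control is ½ · (13 - 5.5) · 60 = 225.
With the floor, 46 units are sold at 15. The supply price at q = 46 is 11.25, so PS = ½ · [(15 - 5.5) + (15 - 11.25)] · 46 = 304.75.
Change in producer surplus = 304.75 - 225 = 79.75.

79.75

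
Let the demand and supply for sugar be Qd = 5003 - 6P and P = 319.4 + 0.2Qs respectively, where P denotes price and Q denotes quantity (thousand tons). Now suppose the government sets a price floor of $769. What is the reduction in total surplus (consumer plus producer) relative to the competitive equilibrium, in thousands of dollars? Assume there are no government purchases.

Rearranging supply gives Qs = 5P - 1597. In a free market, 5003 - 6P = 5P - 1597 gives the equilibrium P* = 600, Q* = 1403.
Since 769 > 600, the floor is binding.
At P = 769: Qd = 5003 - 6·769 = 389 and Qs = 5·769 - 1597 = 2248.
Quantity traded falls to 389. At Q = 389 the demand price is (5003 - 389)/6 = 769 and the supply price is (1597 + 389)/5 = 397.2.
Deadweight loss = ½ · (769 - 397.2) · (1403 - 389) = ½ · 371.8 · 1014 = 188502.6.

188502.6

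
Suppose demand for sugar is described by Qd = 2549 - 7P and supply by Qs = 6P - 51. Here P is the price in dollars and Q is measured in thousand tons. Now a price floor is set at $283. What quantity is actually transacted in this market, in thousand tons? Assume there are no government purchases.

Setting quantity demanded equal to quantity supplied, 2549 - 7P = 6P - 51, gives P* = 200 and Q* = 1149.
Since 283 > 200, the floor is binding.
At P = 283: Qd = 2549 - 7·283 = 568 and Qs = 6·283 - 51 = 1647.
The quantity actually transacted is the short side, demand: 568.

568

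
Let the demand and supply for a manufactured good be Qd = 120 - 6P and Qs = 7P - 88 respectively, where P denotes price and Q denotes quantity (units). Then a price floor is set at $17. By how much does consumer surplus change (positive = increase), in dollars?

-21

Setting quantity demanded equal to quantity supplied, 120 - 6P = 7P - 88, gives P* = 16 and Q* = 24.
Since 17 > 16, the floor is binding.
At P = 17: Qd = 120 - 6·17 = 18 and Qs = 7·17 - 88 = 31.
Consumer surplus without the control is ½ · (20 - 16) · 24 = 48.
With the floor, consumers buy 18 units at 17, so CS = ½ · (20 - 17) · 18 = 27.
Change in consumer surplus = 27 - 48 = -21.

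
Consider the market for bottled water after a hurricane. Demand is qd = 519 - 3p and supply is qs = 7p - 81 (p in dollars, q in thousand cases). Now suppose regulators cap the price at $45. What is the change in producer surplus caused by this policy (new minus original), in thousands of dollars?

Without the control the market clears where 519 - 3p = 7p - 81, i.e. p* = 60 and q* = 339.
The ceiling of 45 is below the equilibrium price 60, so it binds.
At p = 45: qd = 519 - 3·45 = 384 and qs = 7·45 - 81 = 234.
Producer surplus without the control is ½ · (60 - 81/7) · 339 = 114921/14.
With the ceiling, producers sell 234 units at 45, so PS = ½ · (45 - 81/7) · 234 = 27378/7.
Change in producer surplus = 27378/7 - 114921/14 = -4297.5.

-4297.5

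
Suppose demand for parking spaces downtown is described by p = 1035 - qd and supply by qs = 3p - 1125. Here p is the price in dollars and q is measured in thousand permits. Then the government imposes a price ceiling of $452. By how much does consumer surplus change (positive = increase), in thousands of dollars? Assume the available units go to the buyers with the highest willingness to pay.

Rearranging demand gives qd = 1035 - p. Equilibrium: 1035 - p = 3p - 1125, so 2160 = 4p and p* = 540, q* = 495.
The ceiling of 452 is below the equilibrium price 540, so it binds.
At p = 452: qd = 1035 - 452 = 583 and qs = 3·452 - 1125 = 231.
Consumer surplus without the control is ½ · (1035 - 540) · 495 = 122512.5.
With the ceiling, 231 units are sold at 452 (assume they go to the highest-value buyers). The demand price at q = 231 is 804, so CS = ½ · [(1035 - 452) + (804 - 452)] · 231 = 107992.5.
Change in consumer surplus = 107992.5 - 122512.5 = -14520.

-14520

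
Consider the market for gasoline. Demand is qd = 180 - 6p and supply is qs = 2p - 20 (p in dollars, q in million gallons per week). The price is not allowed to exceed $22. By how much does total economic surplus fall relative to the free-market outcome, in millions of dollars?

Setting quantity demanded equal to quantity supplied, 180 - 6p = 2p - 20, gives p* = 25 and q* = 30.
The ceiling of 22 is below the equilibrium price 25, so it binds.
At p = 22: qd = 180 - 6·22 = 48 and qs = 2·22 - 20 = 24.
Quantity traded falls to 24. At q = 24 the demand price is (180 - 24)/6 = 26 and the supply price is (20 + 24)/2 = 22.
Deadweight loss = ½ · (26 - 22) · (30 - 24) = ½ · 4 · 6 = 12.

12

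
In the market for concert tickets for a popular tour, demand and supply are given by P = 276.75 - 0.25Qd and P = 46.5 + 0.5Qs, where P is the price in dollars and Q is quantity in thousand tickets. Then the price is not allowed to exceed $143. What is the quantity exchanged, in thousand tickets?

193

Rearranging demand gives Qd = 1107 - 4P; rearranging supply gives Qs = 2P - 93. In a free market, 1107 - 4P = 2P - 93 gives the equilibrium P* = 200, Q* = 307.
Since 143 < 200, the ceiling is binding.
At P = 143: Qd = 1107 - 4·143 = 535 and Qs = 2·143 - 93 = 193.
The quantity actually transacted is the short side, supply: 193.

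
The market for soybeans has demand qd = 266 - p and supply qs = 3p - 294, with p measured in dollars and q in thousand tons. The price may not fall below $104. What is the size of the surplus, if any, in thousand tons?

Setting quantity demanded equal to quantity supplied, 266 - p = 3p - 294, gives p* = 140 and q* = 126.
The floor of 104 is below the equilibrium price 140, so it is not binding; the market clears at p* = 140, q* = 126.
Since the control does not bind, there is no surplus.

0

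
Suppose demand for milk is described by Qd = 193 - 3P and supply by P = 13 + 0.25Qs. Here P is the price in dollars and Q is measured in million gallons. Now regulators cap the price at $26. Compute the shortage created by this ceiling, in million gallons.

Rearranging supply gives Qs = 4P - 52. Equilibrium: 193 - 3P = 4P - 52, so 245 = 7P and P* = 35, Q* = 88.
The ceiling of 26 is below the equilibrium price 35, so it binds.
At P = 26: Qd = 193 - 3·26 = 115 and Qs = 4·26 - 52 = 52.
Shortage = Qd - Qs = 115 - 52 = 63.

63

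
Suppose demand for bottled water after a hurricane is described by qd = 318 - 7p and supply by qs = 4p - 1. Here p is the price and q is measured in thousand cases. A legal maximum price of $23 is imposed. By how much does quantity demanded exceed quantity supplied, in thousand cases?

66

Setting quantity demanded equal to quantity supplied, 318 - 7p = 4p - 1, gives p* = 29 and q* = 115.
Since 23 < 29, the ceiling is binding.
At p = 23: qd = 318 - 7·23 = 157 and qs = 4·23 - 1 = 91.
Shortage = qd - qs = 157 - 91 = 66.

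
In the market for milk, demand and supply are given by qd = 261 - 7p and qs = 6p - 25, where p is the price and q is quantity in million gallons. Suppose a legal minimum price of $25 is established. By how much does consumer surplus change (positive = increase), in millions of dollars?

-289.5

Equilibrium: 261 - 7p = 6p - 25, so 286 = 13p and p* = 22, q* = 107.
Because the floor (25) lies above the market-clearing price, it is binding.
At p = 25: qd = 261 - 7·25 = 86 and qs = 6·25 - 25 = 125.
Consumer surplus without the control is ½ · (261/7 - 22) · 107 = 11449/14.
With the floor, consumers buy 86 units at 25, so CS = ½ · (261/7 - 25) · 86 = 3698/7.
Change in consumer surplus = 3698/7 - 11449/14 = -289.5.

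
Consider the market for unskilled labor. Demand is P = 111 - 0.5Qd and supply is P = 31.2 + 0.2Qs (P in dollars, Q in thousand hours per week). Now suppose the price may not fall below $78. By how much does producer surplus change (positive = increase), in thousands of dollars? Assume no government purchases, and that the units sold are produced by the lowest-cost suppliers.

1353.6

Rearranging demand gives Qd = 222 - 2P; rearranging supply gives Qs = 5P - 156. Setting quantity demanded equal to quantity supplied, 222 - 2P = 5P - 156, gives P* = 54 and Q* = 114.
Because the floor (78) lies above the market-clearing price, it is binding.
At P = 78: Qd = 222 - 2·78 = 66 and Qs = 5·78 - 156 = 234.
Producer surplus without the control is ½ · (54 - 31.2) · 114 = 1299.6.
With the floor, 66 units are sold at 78. The supply price at Q = 66 is 44.4, so PS = ½ · [(78 - 31.2) + (78 - 44.4)] · 66 = 2653.2.
Change in producer surplus = 2653.2 - 1299.6 = 1353.6.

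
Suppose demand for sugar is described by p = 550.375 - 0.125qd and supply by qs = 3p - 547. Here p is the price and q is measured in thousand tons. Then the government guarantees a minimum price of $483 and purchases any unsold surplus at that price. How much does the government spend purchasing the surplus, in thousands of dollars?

175329

Rearranging demand gives qd = 4403 - 8p. In a free market, 4403 - 8p = 3p - 547 gives the equilibrium p* = 450, q* = 803.
The floor of 483 is above the equilibrium price 450, so it binds.
At p = 483: qd = 4403 - 8·483 = 539 and qs = 3·483 - 547 = 902.
Surplus = qs - qd = 363.
Government expenditure = surplus × support price = 363 × 483 = 175329.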